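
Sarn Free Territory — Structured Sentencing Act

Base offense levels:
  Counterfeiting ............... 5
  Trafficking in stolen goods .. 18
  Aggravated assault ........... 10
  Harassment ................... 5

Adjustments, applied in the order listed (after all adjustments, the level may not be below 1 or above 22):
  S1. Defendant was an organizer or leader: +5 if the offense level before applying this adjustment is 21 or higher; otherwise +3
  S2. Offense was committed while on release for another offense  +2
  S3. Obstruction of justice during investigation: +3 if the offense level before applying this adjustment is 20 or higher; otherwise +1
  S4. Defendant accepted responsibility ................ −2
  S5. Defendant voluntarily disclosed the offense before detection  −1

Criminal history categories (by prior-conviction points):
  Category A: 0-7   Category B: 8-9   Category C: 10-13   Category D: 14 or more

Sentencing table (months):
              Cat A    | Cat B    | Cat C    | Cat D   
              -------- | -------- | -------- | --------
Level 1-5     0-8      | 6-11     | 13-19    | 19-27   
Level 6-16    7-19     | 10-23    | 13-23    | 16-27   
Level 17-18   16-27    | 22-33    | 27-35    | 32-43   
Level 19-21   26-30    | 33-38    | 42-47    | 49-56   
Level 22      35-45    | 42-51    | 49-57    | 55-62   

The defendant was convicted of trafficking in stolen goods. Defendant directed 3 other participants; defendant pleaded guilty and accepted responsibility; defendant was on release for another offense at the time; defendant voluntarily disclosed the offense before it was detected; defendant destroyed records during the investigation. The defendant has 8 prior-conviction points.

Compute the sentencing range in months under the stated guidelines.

Base offense level for trafficking in stolen goods: 18.
S1 applies (level before this adjustment is 18 < 21, so +3): 18 + 3 = 21.
S2 applies: 21 + 2 = 23.
S3 applies (level before this adjustment is 23 ≥ 20, so +3): 23 + 3 = 26.
S4 applies: 26 − 2 = 24.
S5 applies: 24 − 1 = 23.
Level 23 exceeds the maximum of 22; capped at 22.
Final offense level: 22.
Criminal history: 8 prior points → Category B (8-9).
Level 22 falls in the 22 band.
Grid: Level 22 × Category B = 42-51 months.

42-51 months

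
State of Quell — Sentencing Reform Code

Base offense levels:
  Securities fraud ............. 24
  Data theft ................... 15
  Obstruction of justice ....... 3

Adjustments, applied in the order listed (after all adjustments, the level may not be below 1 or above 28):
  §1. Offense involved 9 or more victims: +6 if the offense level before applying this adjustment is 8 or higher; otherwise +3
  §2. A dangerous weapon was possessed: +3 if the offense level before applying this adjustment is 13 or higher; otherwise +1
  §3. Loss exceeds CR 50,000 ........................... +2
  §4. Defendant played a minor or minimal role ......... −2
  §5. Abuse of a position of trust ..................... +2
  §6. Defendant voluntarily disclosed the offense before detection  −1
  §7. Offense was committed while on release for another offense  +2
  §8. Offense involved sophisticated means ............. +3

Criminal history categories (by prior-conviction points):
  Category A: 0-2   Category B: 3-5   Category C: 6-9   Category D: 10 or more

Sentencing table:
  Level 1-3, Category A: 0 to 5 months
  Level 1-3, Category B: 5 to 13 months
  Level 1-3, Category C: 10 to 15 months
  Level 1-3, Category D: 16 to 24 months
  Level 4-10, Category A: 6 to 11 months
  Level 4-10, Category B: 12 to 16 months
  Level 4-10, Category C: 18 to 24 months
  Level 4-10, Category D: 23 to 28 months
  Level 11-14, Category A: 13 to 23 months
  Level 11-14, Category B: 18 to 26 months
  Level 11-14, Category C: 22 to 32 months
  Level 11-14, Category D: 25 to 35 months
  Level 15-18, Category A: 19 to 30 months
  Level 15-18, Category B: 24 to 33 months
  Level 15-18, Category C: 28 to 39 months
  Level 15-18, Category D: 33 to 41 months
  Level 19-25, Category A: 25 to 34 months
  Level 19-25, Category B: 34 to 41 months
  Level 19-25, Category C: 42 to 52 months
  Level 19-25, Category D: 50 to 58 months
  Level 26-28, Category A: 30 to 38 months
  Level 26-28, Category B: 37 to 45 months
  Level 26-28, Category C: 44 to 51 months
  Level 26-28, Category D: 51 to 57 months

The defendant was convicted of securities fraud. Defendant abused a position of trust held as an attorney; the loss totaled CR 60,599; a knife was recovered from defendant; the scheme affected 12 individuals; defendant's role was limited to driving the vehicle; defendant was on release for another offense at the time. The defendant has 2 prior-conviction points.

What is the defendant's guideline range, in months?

Base offense level for securities fraud: 24.
§1 applies (level before this adjustment is 24 ≥ 8, so +6): 24 + 6 = 30.
§2 applies (level before this adjustment is 30 ≥ 13, so +3): 30 + 3 = 33.
§3 applies: 33 + 2 = 35.
§4 applies: 35 − 2 = 33.
§5 applies: 33 + 2 = 35.
§6 does not apply.
§7 applies: 35 + 2 = 37.
§8 does not apply.
Level 37 exceeds the maximum of 28; capped at 28.
Final offense level: 28.
Criminal history: 2 prior points → Category A (0-2).
Level 28 falls in the 26-28 band.
Grid: Level 26-28 × Category A = 30-38 months.

30-38 months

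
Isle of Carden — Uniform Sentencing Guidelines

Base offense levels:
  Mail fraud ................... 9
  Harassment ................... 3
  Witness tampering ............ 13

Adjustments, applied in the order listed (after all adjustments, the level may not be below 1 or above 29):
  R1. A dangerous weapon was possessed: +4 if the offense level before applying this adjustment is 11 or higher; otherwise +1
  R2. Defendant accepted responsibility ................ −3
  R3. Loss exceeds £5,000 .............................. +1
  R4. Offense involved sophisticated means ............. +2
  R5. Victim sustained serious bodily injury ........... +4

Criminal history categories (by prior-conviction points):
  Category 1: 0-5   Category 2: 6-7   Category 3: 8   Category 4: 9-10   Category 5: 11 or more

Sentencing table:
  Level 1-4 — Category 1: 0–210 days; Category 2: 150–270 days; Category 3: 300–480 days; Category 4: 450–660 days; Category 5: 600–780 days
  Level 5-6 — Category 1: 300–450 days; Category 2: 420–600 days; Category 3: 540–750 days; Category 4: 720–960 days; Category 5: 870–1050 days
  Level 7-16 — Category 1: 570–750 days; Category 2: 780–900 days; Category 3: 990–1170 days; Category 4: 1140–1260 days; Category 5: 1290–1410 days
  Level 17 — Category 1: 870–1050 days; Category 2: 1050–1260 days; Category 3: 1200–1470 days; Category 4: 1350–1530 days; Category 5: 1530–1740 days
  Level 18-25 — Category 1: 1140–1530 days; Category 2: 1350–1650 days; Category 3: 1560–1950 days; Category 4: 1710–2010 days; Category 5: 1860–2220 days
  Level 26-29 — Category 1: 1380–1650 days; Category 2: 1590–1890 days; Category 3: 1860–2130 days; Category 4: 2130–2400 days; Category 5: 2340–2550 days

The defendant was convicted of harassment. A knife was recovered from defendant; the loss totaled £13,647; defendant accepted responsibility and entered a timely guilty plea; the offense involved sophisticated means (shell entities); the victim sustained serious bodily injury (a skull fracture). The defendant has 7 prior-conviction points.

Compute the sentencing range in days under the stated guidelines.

Base offense level for harassment: 3.
R1 applies (level before this adjustment is 3 < 11, so +1): 3 + 1 = 4.
R2 applies: 4 − 3 = 1.
R3 applies: 1 + 1 = 2.
R4 applies: 2 + 2 = 4.
R5 applies: 4 + 4 = 8.
Final offense level: 8.
Criminal history: 7 prior points → Category 2 (6-7).
Level 8 falls in the 7-16 band.
Grid: Level 7-16 × Category 2 = 780-900 days.

780-900 days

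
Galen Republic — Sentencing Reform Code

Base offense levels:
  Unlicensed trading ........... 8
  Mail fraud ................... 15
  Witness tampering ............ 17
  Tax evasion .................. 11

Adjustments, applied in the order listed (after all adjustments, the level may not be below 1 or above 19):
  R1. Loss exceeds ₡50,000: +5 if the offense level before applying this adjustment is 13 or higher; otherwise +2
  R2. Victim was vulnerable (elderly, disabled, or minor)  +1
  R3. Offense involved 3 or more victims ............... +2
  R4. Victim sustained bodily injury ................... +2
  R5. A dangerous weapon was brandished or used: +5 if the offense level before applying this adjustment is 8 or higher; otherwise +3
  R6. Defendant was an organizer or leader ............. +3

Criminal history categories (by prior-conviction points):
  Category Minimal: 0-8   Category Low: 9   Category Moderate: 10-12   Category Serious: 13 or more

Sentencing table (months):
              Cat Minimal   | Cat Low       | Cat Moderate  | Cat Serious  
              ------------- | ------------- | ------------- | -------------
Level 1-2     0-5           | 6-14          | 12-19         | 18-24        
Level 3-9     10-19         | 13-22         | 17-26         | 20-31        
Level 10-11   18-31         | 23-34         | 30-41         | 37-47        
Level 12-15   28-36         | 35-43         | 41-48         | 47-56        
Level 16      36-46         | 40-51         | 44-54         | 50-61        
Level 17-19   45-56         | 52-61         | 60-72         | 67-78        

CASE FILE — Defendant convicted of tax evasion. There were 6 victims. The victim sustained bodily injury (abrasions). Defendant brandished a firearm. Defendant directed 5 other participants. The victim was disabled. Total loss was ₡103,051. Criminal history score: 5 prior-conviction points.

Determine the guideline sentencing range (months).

Base offense level for tax evasion: 11.
R1 applies (level before this adjustment is 11 < 13, so +2): 11 + 2 = 13.
R2 applies: 13 + 1 = 14.
R3 applies: 14 + 2 = 16.
R4 applies: 16 + 2 = 18.
R5 applies (level before this adjustment is 18 ≥ 8, so +5): 18 + 5 = 23.
R6 applies: 23 + 3 = 26.
Level 26 exceeds the maximum of 19; capped at 19.
Final offense level: 19.
Criminal history: 5 prior points → Category Minimal (0-8).
Level 19 falls in the 17-19 band.
Grid: Level 17-19 × Category Minimal = 45-56 months.

45-56 months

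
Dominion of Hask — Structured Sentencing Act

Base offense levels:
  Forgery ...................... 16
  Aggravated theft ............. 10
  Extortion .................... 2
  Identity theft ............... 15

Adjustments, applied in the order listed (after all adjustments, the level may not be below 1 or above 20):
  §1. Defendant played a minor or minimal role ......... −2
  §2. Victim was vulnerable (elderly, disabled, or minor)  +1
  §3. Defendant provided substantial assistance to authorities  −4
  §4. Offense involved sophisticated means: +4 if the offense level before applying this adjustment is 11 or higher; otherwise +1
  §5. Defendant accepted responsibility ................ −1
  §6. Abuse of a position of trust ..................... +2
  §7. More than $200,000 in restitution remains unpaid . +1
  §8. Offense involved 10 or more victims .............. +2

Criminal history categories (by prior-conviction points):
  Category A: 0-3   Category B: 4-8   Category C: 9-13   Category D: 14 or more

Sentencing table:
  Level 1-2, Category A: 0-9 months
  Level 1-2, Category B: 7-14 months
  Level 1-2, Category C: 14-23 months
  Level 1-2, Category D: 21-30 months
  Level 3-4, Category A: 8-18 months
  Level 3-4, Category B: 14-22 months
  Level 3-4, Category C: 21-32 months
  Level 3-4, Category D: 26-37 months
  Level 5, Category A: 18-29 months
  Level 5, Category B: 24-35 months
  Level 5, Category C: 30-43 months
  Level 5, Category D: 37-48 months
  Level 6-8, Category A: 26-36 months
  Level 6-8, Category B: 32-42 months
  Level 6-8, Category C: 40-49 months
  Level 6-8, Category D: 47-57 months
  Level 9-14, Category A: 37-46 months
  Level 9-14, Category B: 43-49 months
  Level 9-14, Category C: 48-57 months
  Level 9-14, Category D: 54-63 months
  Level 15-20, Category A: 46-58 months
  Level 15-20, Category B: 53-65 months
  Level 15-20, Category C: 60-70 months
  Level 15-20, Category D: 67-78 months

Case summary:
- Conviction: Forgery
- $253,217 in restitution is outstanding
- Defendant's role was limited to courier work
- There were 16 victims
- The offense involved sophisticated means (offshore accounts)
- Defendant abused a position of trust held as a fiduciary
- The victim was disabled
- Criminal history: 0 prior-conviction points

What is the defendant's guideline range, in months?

Base offense level for forgery: 16.
§1 applies: 16 − 2 = 14.
§2 applies: 14 + 1 = 15.
§4 applies (level before this adjustment is 15 ≥ 11, so +4): 15 + 4 = 19.
§6 applies: 19 + 2 = 21.
§7 applies: 21 + 1 = 22.
§8 applies: 22 + 2 = 24.
Level 24 exceeds the maximum of 20; capped at 20.
Final offense level: 20.
Criminal history: 0 prior points → Category A (0-3).
Level 20 falls in the 15-20 band.
Grid: Level 15-20 × Category A = 46-58 months.

46-58 months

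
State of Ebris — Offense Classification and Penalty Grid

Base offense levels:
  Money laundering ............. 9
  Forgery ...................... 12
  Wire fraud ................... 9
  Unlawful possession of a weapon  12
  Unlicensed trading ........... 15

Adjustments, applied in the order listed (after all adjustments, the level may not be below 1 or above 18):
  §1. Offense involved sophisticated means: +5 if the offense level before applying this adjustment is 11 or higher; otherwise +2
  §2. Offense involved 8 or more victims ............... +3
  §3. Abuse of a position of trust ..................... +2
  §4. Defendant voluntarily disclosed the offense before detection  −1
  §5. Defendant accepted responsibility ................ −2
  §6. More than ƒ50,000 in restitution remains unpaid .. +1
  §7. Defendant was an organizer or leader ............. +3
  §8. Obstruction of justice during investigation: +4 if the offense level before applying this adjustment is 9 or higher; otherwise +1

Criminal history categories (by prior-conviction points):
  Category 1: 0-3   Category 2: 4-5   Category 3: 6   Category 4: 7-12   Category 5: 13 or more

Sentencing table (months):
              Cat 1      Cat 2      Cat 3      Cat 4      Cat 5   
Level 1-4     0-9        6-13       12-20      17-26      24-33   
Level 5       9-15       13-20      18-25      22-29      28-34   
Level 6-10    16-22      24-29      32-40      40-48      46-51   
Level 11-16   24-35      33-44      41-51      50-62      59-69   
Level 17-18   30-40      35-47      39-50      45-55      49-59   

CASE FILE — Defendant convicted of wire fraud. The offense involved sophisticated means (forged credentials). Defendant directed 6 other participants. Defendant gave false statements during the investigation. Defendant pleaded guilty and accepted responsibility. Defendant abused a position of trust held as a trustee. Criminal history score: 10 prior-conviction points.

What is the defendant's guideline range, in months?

45-55 months

Base offense level for wire fraud: 9.
§1 applies (level before this adjustment is 9 < 11, so +2): 9 + 2 = 11.
§3 applies: 11 + 2 = 13.
§4 does not apply.
§5 applies: 13 − 2 = 11.
§6 does not apply.
§7 applies: 11 + 3 = 14.
§8 applies (level before this adjustment is 14 ≥ 9, so +4): 14 + 4 = 18.
Final offense level: 18.
Criminal history: 10 prior points → Category 4 (7-12).
Level 18 falls in the 17-18 band.
Grid: Level 17-18 × Category 4 = 45-55 months.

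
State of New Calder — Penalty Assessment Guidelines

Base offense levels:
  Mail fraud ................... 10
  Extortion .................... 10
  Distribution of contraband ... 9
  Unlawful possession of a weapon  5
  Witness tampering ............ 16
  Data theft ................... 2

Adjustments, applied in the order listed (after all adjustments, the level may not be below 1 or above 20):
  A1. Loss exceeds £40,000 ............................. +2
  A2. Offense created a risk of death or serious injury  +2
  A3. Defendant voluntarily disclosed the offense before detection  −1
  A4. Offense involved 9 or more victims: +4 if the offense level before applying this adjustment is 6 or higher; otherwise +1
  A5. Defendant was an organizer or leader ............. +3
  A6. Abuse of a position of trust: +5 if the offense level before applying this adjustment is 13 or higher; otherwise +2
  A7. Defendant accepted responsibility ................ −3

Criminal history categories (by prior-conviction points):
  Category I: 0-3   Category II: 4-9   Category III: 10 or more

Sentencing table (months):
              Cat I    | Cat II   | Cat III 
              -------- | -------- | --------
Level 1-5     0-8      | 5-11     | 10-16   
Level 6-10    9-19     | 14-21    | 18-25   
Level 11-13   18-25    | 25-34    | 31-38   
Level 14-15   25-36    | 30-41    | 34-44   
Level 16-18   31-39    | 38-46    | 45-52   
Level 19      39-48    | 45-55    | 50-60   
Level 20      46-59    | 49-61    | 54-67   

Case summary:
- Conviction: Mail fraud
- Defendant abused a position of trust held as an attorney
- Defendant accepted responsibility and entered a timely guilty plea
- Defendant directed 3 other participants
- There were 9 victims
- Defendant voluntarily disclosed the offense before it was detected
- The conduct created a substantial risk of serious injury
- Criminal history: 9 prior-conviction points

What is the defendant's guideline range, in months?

Base offense level for mail fraud: 10.
A2 applies: 10 + 2 = 12.
A3 applies: 12 − 1 = 11.
A4 applies (level before this adjustment is 11 ≥ 6, so +4): 11 + 4 = 15.
A5 applies: 15 + 3 = 18.
A6 applies (level before this adjustment is 18 ≥ 13, so +5): 18 + 5 = 23.
A7 applies: 23 − 3 = 20.
Final offense level: 20.
Criminal history: 9 prior points → Category II (4-9).
Level 20 falls in the 20 band.
Grid: Level 20 × Category II = 49-61 months.

49-61 months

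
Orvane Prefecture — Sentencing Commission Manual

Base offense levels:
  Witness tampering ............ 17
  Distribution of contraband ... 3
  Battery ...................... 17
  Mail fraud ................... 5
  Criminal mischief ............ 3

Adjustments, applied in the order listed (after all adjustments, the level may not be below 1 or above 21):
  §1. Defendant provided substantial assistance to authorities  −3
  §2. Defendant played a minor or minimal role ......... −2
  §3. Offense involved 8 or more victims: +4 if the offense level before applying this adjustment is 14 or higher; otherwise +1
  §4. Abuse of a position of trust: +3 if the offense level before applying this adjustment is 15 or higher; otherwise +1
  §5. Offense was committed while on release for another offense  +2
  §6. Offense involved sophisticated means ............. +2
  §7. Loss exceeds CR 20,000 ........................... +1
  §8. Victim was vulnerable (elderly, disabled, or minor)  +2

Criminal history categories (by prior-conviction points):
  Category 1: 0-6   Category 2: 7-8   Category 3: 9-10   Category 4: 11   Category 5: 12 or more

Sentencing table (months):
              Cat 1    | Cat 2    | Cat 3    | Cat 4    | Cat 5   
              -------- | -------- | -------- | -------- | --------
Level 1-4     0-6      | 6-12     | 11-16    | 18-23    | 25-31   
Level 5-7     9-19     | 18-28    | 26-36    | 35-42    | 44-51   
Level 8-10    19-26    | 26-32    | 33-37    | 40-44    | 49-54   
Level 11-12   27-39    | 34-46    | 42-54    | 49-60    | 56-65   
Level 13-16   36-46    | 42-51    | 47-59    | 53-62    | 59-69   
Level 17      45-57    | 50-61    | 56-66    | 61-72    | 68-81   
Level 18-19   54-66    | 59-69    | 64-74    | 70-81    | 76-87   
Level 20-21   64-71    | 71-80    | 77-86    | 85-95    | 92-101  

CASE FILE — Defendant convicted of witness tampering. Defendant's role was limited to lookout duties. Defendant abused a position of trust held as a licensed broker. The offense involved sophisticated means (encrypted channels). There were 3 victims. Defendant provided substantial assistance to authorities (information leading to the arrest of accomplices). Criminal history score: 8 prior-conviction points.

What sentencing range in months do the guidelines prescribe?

42-51 months

Base offense level for witness tampering: 17.
§1 applies: 17 − 3 = 14.
§2 applies: 14 − 2 = 12.
§3 does not apply.
§4 applies (level before this adjustment is 12 < 15, so +1): 12 + 1 = 13.
§6 applies: 13 + 2 = 15.
§8 does not apply.
Final offense level: 15.
Criminal history: 8 prior points → Category 2 (7-8).
Level 15 falls in the 13-16 band.
Grid: Level 13-16 × Category 2 = 42-51 months.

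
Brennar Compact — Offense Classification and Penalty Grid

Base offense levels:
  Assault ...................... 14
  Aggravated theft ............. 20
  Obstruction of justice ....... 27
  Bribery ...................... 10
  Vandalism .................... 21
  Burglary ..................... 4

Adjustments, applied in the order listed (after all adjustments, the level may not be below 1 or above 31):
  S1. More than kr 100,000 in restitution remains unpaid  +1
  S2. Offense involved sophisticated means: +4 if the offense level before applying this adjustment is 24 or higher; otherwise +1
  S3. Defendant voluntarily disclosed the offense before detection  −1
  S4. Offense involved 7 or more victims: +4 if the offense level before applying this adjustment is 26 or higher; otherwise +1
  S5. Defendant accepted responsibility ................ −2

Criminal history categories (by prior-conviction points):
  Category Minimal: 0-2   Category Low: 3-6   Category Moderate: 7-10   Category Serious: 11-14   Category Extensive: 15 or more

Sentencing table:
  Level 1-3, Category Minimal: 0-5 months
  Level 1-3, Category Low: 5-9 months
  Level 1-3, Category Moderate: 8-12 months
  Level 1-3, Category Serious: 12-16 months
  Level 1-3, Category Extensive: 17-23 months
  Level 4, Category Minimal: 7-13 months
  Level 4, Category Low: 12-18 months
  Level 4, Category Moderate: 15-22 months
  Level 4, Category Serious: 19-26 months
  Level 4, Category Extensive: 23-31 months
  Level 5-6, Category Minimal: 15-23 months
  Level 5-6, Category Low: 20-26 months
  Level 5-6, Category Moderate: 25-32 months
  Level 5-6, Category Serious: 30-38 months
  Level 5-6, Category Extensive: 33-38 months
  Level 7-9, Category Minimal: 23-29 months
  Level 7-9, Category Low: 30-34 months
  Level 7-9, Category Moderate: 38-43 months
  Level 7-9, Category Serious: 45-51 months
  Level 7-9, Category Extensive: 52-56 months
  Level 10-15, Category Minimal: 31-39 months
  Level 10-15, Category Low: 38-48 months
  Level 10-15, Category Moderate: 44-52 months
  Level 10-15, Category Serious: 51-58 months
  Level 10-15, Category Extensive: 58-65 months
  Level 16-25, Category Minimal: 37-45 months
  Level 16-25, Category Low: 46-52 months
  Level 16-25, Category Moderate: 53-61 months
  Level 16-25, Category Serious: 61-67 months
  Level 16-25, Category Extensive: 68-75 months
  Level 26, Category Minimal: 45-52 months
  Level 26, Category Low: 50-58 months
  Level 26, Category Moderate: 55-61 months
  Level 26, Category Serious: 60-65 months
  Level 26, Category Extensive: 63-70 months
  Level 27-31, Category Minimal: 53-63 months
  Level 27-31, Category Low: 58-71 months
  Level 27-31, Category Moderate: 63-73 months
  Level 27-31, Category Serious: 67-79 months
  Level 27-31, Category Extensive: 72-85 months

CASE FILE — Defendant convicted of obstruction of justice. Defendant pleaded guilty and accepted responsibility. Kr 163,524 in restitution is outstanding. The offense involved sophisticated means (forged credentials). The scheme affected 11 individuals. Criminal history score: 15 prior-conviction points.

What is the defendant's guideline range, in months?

72-85 months

Base offense level for obstruction of justice: 27.
S1 applies: 27 + 1 = 28.
S2 applies (level before this adjustment is 28 ≥ 24, so +4): 28 + 4 = 32.
S4 applies (level before this adjustment is 32 ≥ 26, so +4): 32 + 4 = 36.
S5 applies: 36 − 2 = 34.
Level 34 exceeds the maximum of 31; capped at 31.
Final offense level: 31.
Criminal history: 15 prior points → Category Extensive (15+).
Level 31 falls in the 27-31 band.
Grid: Level 27-31 × Category Extensive = 72-85 months.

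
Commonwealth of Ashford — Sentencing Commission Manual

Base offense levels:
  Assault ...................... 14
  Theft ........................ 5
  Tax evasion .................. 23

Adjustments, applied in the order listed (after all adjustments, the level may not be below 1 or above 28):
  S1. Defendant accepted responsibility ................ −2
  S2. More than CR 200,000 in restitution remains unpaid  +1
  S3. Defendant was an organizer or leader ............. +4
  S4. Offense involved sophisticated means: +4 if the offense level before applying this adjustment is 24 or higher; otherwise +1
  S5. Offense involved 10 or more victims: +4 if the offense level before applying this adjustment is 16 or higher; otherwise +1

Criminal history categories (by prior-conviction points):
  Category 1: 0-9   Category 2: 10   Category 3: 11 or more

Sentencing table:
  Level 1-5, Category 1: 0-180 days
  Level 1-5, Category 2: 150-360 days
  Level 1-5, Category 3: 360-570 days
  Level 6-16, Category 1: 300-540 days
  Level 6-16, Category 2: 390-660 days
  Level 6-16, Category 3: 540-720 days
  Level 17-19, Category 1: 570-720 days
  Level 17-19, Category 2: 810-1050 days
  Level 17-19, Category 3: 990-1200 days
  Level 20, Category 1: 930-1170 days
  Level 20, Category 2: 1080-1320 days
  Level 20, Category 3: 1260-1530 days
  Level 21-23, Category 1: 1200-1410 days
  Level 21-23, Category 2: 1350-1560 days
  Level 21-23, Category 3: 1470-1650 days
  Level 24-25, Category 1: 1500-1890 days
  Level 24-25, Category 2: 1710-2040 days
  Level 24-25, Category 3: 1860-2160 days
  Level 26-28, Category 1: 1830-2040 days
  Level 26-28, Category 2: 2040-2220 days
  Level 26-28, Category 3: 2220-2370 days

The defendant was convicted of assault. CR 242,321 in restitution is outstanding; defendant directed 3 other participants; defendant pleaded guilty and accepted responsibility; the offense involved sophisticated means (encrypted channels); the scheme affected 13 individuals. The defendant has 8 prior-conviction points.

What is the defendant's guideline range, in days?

Base offense level for assault: 14.
S1 applies: 14 − 2 = 12.
S2 applies: 12 + 1 = 13.
S3 applies: 13 + 4 = 17.
S4 applies (level before this adjustment is 17 < 24, so +1): 17 + 1 = 18.
S5 applies (level before this adjustment is 18 ≥ 16, so +4): 18 + 4 = 22.
Final offense level: 22.
Criminal history: 8 prior points → Category 1 (0-9).
Level 22 falls in the 21-23 band.
Grid: Level 21-23 × Category 1 = 1200-1410 days.

1200-1410 days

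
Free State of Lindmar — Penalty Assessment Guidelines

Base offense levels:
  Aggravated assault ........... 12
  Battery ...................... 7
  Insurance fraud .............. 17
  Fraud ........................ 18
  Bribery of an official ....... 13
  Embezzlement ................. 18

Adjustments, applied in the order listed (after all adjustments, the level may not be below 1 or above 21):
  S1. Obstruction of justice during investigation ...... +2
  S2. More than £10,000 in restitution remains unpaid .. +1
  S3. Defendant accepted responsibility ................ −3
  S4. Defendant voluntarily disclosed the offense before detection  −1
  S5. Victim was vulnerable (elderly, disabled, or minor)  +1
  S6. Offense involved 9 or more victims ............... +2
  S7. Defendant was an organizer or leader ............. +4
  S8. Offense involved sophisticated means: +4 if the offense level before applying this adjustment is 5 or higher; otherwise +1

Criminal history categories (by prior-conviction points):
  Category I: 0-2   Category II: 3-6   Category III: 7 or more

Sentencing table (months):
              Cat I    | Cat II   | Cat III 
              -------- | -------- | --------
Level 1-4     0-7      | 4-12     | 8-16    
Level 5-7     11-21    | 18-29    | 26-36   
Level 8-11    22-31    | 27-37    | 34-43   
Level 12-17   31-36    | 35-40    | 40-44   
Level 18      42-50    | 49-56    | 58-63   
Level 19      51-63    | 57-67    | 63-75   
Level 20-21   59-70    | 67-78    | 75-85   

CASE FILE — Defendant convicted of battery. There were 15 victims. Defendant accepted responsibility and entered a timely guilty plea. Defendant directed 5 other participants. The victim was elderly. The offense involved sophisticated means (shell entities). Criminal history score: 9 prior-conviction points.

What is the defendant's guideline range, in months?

Base offense level for battery: 7.
S3 applies: 7 − 3 = 4.
S4 does not apply.
S5 applies: 4 + 1 = 5.
S6 applies: 5 + 2 = 7.
S7 applies: 7 + 4 = 11.
S8 applies (level before this adjustment is 11 ≥ 5, so +4): 11 + 4 = 15.
Final offense level: 15.
Criminal history: 9 prior points → Category III (7+).
Level 15 falls in the 12-17 band.
Grid: Level 12-17 × Category III = 40-44 months.

40-44 months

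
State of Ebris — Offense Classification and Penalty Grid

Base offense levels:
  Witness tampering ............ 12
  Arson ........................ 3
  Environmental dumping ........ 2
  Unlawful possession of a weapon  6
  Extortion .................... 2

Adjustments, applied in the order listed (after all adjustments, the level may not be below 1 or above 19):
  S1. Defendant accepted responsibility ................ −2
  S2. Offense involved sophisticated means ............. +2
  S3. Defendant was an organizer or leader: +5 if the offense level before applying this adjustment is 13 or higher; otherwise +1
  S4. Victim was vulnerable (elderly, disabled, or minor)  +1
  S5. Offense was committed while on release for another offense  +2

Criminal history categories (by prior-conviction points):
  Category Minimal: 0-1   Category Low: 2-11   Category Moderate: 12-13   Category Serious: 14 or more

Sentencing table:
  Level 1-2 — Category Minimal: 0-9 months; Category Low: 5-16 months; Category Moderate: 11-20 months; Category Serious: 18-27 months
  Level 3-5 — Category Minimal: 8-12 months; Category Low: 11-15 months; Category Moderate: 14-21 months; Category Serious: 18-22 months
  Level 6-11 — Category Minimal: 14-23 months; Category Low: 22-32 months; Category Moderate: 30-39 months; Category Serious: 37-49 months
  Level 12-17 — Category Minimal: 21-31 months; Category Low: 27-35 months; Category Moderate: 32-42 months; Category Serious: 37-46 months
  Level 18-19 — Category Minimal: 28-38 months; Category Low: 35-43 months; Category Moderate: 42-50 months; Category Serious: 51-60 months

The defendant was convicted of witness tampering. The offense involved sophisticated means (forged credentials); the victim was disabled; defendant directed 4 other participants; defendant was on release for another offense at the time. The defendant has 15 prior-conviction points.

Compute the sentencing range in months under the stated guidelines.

Base offense level for witness tampering: 12.
S1 does not apply.
S2 applies: 12 + 2 = 14.
S3 applies (level before this adjustment is 14 ≥ 13, so +5): 14 + 5 = 19.
S4 applies: 19 + 1 = 20.
S5 applies: 20 + 2 = 22.
Level 22 exceeds the maximum of 19; capped at 19.
Final offense level: 19.
Criminal history: 15 prior points → Category Serious (14+).
Level 19 falls in the 18-19 band.
Grid: Level 18-19 × Category Serious = 51-60 months.

51-60 months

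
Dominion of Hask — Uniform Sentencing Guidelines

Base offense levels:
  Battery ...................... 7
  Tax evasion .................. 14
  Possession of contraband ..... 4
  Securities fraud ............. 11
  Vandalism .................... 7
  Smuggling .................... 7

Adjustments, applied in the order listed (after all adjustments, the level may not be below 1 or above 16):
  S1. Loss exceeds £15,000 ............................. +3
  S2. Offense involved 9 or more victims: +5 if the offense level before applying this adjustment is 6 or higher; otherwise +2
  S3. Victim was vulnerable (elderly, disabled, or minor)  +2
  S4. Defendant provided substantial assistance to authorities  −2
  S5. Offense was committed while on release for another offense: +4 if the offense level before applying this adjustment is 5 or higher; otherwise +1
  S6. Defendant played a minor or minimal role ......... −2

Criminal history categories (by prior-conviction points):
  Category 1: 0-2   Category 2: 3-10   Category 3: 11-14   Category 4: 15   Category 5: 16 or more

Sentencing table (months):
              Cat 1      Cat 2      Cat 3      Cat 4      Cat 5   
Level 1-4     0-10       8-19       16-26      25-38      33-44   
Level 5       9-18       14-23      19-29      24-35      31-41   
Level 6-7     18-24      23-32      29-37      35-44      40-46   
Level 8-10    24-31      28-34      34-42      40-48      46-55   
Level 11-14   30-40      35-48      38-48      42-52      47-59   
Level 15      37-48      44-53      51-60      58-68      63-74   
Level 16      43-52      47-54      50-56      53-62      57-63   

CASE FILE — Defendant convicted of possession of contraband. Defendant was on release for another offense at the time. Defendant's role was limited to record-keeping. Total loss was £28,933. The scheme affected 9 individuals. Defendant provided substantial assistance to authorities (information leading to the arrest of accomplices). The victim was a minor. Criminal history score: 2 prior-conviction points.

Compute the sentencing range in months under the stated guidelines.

30-40 months

Base offense level for possession of contraband: 4.
S1 applies: 4 + 3 = 7.
S2 applies (level before this adjustment is 7 ≥ 6, so +5): 7 + 5 = 12.
S3 applies: 12 + 2 = 14.
S4 applies: 14 − 2 = 12.
S5 applies (level before this adjustment is 12 ≥ 5, so +4): 12 + 4 = 16.
S6 applies: 16 − 2 = 14.
Final offense level: 14.
Criminal history: 2 prior points → Category 1 (0-2).
Level 14 falls in the 11-14 band.
Grid: Level 11-14 × Category 1 = 30-40 months.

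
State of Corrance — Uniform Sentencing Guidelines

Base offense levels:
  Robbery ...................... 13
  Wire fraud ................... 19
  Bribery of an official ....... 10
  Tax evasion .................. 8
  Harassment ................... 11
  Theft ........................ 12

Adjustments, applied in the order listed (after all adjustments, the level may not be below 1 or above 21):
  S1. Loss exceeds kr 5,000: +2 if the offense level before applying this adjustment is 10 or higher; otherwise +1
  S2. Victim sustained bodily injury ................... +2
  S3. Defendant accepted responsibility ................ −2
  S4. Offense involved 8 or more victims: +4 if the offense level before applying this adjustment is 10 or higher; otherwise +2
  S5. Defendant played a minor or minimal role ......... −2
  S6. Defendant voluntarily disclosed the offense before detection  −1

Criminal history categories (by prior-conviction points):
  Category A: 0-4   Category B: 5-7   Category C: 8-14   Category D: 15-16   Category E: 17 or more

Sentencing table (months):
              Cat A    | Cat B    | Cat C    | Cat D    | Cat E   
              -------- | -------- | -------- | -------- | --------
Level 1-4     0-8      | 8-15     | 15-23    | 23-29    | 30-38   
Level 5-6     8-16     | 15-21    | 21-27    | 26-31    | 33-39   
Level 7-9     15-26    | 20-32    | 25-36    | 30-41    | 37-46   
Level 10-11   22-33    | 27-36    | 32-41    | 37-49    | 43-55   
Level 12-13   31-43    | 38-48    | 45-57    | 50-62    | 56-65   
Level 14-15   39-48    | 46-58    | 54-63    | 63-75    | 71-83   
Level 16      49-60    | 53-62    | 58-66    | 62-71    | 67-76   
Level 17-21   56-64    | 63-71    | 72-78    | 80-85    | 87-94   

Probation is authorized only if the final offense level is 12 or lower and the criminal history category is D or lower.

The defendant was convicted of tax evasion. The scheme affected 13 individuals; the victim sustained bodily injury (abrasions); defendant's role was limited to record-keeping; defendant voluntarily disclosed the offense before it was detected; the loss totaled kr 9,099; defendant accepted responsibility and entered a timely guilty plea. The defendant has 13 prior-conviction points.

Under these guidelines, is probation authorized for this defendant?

Base offense level for tax evasion: 8.
S1 applies (level before this adjustment is 8 < 10, so +1): 8 + 1 = 9.
S2 applies: 9 + 2 = 11.
S3 applies: 11 − 2 = 9.
S4 applies (level before this adjustment is 9 < 10, so +2): 9 + 2 = 11.
S5 applies: 11 − 2 = 9.
S6 applies: 9 − 1 = 8.
Final offense level: 8.
Criminal history: 13 prior points → Category C (8-14).
Level 8 falls in the 7-9 band.
Grid: Level 7-9 × Category C = 25-36 months.
Probation check: level 8 ≤ 12 and category C ≤ D → eligible.

Yes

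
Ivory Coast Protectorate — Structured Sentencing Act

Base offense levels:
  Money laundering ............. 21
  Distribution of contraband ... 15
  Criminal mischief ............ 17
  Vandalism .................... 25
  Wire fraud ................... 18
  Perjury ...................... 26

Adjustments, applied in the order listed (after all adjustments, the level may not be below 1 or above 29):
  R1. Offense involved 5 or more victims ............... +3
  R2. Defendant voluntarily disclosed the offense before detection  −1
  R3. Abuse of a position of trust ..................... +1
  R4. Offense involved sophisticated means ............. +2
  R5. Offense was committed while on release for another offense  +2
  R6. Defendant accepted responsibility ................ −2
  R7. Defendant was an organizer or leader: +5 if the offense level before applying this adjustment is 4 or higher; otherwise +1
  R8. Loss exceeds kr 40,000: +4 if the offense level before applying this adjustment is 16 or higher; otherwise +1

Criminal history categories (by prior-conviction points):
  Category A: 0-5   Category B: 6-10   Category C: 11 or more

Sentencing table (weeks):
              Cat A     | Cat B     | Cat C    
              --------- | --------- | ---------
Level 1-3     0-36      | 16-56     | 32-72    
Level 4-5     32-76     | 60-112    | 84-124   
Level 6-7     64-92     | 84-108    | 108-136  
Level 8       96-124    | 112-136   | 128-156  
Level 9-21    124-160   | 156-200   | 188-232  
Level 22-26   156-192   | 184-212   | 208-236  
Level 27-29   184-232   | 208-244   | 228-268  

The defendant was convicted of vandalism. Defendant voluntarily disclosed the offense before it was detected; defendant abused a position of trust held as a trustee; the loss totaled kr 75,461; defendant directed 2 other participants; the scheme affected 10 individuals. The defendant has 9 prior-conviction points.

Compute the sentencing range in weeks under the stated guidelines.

208-244 weeks

Base offense level for vandalism: 25.
R1 applies: 25 + 3 = 28.
R2 applies: 28 − 1 = 27.
R3 applies: 27 + 1 = 28.
R4 does not apply.
R5 does not apply.
R6 does not apply.
R7 applies (level before this adjustment is 28 ≥ 4, so +5): 28 + 5 = 33.
R8 applies (level before this adjustment is 33 ≥ 16, so +4): 33 + 4 = 37.
Level 37 exceeds the maximum of 29; capped at 29.
Final offense level: 29.
Criminal history: 9 prior points → Category B (6-10).
Level 29 falls in the 27-29 band.
Grid: Level 27-29 × Category B = 208-244 weeks.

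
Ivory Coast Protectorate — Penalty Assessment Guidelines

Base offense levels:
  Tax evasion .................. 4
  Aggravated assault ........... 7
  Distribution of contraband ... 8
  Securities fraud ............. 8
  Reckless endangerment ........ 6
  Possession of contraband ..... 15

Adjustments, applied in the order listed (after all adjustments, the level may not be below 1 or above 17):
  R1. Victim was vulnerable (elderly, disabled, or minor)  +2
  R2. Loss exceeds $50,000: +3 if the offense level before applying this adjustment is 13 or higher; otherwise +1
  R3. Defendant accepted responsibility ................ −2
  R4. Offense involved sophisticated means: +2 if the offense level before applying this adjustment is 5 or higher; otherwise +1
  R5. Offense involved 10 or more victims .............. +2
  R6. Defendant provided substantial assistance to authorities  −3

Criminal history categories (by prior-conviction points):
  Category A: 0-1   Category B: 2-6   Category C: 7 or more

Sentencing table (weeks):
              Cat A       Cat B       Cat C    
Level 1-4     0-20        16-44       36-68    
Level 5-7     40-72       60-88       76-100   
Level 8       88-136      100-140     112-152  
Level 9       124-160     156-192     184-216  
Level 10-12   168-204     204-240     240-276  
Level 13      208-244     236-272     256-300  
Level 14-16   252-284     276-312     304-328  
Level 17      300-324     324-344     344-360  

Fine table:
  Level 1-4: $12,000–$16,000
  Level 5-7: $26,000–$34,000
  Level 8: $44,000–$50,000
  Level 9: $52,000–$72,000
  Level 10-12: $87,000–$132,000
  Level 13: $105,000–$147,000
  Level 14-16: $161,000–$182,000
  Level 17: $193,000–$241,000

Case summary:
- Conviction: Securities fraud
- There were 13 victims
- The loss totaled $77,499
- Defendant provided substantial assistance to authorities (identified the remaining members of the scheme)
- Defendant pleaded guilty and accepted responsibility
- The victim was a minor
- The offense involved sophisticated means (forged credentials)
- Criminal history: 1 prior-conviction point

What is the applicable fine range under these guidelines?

Base offense level for securities fraud: 8.
R1 applies: 8 + 2 = 10.
R2 applies (level before this adjustment is 10 < 13, so +1): 10 + 1 = 11.
R3 applies: 11 − 2 = 9.
R4 applies (level before this adjustment is 9 ≥ 5, so +2): 9 + 2 = 11.
R5 applies: 11 + 2 = 13.
R6 applies: 13 − 3 = 10.
Final offense level: 10.
Level 10 falls in the 10-12 band.
Fine table: Level 10-12 → $87,000–$132,000.

$87,000–$132,000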